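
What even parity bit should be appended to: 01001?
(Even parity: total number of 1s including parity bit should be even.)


Number of 1s in data: 2
Parity bit: 0

0


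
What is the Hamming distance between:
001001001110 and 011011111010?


XOR: 010010110100
Count of 1s: 5

5


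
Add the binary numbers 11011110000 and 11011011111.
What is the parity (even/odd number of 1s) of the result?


11011110000 = 1776
11011011111 = 1759
Sum = 3535 = 110111001111
1s count = 9

odd parity (9 ones in 110111001111)


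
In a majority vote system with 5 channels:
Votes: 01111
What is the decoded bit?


Ones: 4 out of 5
Threshold: 3

1 (4/5 voted 1)


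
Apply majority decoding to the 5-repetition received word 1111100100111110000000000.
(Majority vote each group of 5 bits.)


Groups: 11111, 00100, 11111, 00000, 00000
Majority votes: 10100

10100


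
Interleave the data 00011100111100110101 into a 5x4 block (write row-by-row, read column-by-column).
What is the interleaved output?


Matrix:
  0001
  1100
  1111
  0011
  0101
Read columns: 01100011010011010111

01100011010011010111


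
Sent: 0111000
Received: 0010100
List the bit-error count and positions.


XOR: 0101100

3 error(s) at position(s): 1, 3, 4


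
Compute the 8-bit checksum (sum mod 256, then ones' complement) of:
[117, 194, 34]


Sum = 345 mod 256 = 89
Complement = 166

166


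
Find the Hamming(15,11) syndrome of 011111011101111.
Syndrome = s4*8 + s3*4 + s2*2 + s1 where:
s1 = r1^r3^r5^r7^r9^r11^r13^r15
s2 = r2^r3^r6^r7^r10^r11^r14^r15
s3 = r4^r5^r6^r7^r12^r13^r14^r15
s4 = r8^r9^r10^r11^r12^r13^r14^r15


s1=1, s2=0, s3=1, s4=1

Syndrome = 13 (error at position 13)


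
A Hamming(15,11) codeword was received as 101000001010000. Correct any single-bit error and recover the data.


Syndrome = 0: no error detected

Data: 10001010000 (no errors)


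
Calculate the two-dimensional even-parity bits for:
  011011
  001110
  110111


Row parities: 011
Column parities: 100010

Row P: 011, Col P: 100010, Corner: 0


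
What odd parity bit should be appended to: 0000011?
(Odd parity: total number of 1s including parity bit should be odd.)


Number of 1s in data: 2
Parity bit: 1

1


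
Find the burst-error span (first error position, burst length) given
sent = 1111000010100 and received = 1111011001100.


XOR: 0000011011000

Burst at position 5, length 5


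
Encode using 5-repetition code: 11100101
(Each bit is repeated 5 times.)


Each bit -> 5 copies

1111111111111110000000000111110000011111


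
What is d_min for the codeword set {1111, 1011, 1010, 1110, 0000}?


Comparing all pairs, minimum distance: 1
Can detect 0 errors, correct 0 errors

1


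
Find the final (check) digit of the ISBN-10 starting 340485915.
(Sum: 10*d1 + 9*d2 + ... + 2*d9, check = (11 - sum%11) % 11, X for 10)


Weighted sum: 216
216 mod 11 = 7

Check digit: 4


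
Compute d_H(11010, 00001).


XOR: 11011
Count of 1s: 4

4


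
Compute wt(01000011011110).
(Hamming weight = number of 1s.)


Counting 1s in 01000011011110

7


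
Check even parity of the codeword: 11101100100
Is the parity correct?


Number of 1s: 6

Yes, parity is correct (6 ones)


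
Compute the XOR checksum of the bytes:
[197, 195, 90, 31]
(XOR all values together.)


XOR chain: 197 ^ 195 ^ 90 ^ 31 = 67

67


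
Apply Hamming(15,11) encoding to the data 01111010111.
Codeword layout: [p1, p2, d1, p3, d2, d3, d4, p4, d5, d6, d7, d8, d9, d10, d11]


Parity bits: p1=0, p2=1, p3=0, p4=1

010011111010111


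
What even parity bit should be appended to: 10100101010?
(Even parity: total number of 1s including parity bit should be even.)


Number of 1s in data: 5
Parity bit: 1

1


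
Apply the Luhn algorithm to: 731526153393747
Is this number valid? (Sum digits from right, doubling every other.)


Luhn sum = 68
68 mod 10 = 8

Invalid (Luhn sum mod 10 = 8)


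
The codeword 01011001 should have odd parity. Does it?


Number of 1s: 4

No, parity error (4 ones)


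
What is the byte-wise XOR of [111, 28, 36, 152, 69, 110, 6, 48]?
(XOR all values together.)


XOR chain: 111 ^ 28 ^ 36 ^ 152 ^ 69 ^ 110 ^ 6 ^ 48 = 210

210


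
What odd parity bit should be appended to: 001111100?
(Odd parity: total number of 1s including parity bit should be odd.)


Number of 1s in data: 5
Parity bit: 0

0


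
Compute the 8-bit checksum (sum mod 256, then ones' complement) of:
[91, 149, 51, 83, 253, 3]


Sum = 630 mod 256 = 118
Complement = 137

137


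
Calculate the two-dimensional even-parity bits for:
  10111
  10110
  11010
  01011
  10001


Row parities: 01110
Column parities: 00001

Row P: 01110, Col P: 00001, Corner: 1


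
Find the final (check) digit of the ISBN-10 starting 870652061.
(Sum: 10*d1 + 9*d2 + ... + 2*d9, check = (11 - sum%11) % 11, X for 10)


Weighted sum: 245
245 mod 11 = 3

Check digit: 8


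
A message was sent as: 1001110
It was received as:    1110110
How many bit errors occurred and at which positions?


XOR: 0111000

3 error(s) at position(s): 1, 2, 3


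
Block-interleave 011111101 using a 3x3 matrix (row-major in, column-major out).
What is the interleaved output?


Matrix:
  011
  111
  101
Read columns: 011110111

011110111


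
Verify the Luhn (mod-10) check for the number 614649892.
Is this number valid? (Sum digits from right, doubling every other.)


Luhn sum = 47
47 mod 10 = 7

Invalid (Luhn sum mod 10 = 7)


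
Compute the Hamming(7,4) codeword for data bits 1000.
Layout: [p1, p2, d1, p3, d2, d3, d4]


Parity bits: p1=1, p2=1, p3=0

1110000


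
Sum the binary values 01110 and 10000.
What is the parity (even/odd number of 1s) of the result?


01110 = 14
10000 = 16
Sum = 30 = 11110
1s count = 4

even parity (4 ones in 11110)


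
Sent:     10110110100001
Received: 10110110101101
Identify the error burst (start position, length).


XOR: 00000000001100

Burst at position 10, length 2


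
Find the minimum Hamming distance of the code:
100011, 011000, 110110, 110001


Comparing all pairs, minimum distance: 2
Can detect 1 errors, correct 0 errors

2


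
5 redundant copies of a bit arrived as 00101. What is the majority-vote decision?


Ones: 2 out of 5
Threshold: 3

0 (2/5 voted 1)


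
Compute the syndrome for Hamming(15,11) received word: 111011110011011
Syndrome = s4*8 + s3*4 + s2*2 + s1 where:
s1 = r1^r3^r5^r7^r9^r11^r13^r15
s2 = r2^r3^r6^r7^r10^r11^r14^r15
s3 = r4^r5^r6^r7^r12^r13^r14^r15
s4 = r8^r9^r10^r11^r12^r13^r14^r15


s1=0, s2=1, s3=0, s4=1

Syndrome = 10 (error at position 10)


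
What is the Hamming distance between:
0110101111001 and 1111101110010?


XOR: 1001000001011
Count of 1s: 5

5


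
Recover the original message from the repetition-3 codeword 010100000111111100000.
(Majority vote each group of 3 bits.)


Groups: 010, 100, 000, 111, 111, 100, 000
Majority votes: 0001100

0001100


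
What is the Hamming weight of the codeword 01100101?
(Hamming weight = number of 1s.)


Counting 1s in 01100101

4


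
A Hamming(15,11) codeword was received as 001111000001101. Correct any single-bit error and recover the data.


Syndrome = 10: error at position 10

Data: 11100101101 (corrected bit 10)


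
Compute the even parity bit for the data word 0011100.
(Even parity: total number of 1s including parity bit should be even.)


Number of 1s in data: 3
Parity bit: 1

1


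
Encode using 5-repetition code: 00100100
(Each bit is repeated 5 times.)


Each bit -> 5 copies

0000000000111110000000000111110000000000


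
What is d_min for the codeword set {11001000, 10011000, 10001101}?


Comparing all pairs, minimum distance: 2
Can detect 1 errors, correct 0 errors

2


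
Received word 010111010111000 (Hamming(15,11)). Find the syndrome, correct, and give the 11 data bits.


Syndrome = 0: no error detected

Data: 01100111000 (no errors)


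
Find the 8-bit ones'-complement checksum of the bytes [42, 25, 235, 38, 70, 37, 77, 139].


Sum = 663 mod 256 = 151
Complement = 104

104


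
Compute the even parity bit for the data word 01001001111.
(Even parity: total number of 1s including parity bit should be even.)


Number of 1s in data: 6
Parity bit: 0

0


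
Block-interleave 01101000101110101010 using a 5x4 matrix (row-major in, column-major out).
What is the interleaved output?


Matrix:
  0110
  1000
  1011
  1010
  1010
Read columns: 01111100001011100100

01111100001011100100


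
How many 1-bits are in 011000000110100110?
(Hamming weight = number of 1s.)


Counting 1s in 011000000110100110

7


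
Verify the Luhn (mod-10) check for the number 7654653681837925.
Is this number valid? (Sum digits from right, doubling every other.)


Luhn sum = 77
77 mod 10 = 7

Invalid (Luhn sum mod 10 = 7)


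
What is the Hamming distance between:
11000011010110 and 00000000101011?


XOR: 11000011111101
Count of 1s: 9

9


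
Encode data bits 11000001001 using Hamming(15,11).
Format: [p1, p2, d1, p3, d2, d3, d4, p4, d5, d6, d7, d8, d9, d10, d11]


Parity bits: p1=1, p2=0, p3=1, p4=0

101110000001001


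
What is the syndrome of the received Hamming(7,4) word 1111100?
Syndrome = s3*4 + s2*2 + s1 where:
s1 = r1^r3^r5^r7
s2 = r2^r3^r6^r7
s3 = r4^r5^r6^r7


s1=1, s2=0, s3=0

Syndrome = 1 (error at position 1)


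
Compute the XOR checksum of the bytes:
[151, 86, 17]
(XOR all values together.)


XOR chain: 151 ^ 86 ^ 17 = 208

208


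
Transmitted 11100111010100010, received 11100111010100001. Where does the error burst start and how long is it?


XOR: 00000000000000011

Burst at position 15, length 2


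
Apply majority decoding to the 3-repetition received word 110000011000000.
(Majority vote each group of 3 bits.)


Groups: 110, 000, 011, 000, 000
Majority votes: 10100

10100


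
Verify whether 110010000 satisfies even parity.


Number of 1s: 3

No, parity error (3 ones)


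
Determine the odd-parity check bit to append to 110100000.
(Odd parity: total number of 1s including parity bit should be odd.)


Number of 1s in data: 3
Parity bit: 0

0


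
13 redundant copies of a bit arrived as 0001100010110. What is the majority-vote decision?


Ones: 5 out of 13
Threshold: 7

0 (5/13 voted 1)


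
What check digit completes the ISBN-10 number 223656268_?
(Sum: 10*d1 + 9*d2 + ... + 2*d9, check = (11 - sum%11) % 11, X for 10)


Weighted sum: 206
206 mod 11 = 8

Check digit: 3


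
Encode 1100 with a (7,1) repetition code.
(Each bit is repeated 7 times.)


Each bit -> 7 copies

1111111111111100000000000000


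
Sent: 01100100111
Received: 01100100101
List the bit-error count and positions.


XOR: 00000000010

1 error(s) at position(s): 9


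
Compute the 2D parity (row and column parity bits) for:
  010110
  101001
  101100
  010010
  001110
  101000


Row parities: 111010
Column parities: 100111

Row P: 111010, Col P: 100111, Corner: 0


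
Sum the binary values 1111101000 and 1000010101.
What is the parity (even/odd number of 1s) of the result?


1111101000 = 1000
1000010101 = 533
Sum = 1533 = 10111111101
1s count = 9

odd parity (9 ones in 10111111101)


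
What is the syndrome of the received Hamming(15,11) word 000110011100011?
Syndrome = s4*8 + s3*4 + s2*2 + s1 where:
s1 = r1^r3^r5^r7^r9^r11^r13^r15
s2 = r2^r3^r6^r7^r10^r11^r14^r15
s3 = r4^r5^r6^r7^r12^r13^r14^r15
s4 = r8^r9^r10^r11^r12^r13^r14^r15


s1=1, s2=1, s3=0, s4=1

Syndrome = 11 (error at position 11)


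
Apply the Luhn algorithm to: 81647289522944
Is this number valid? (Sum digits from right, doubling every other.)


Luhn sum = 66
66 mod 10 = 6

Invalid (Luhn sum mod 10 = 6)


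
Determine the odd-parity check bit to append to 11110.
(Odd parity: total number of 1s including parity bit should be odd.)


Number of 1s in data: 4
Parity bit: 1

1


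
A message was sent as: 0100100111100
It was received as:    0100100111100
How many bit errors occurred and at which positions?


XOR: 0000000000000

0 errors (received matches sent)


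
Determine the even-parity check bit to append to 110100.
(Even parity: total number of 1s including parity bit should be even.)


Number of 1s in data: 3
Parity bit: 1

1


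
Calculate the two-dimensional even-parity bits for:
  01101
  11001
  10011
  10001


Row parities: 1110
Column parities: 10110

Row P: 1110, Col P: 10110, Corner: 1


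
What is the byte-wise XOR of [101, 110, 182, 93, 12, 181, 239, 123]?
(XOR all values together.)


XOR chain: 101 ^ 110 ^ 182 ^ 93 ^ 12 ^ 181 ^ 239 ^ 123 = 205

205


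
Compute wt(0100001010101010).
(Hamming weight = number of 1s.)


Counting 1s in 0100001010101010

6


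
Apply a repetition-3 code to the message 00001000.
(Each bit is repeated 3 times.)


Each bit -> 3 copies

000000000000111000000000


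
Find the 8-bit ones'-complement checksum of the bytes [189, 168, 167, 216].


Sum = 740 mod 256 = 228
Complement = 27

27


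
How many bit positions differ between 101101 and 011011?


XOR: 110110
Count of 1s: 4

4


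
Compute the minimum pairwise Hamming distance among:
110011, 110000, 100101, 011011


Comparing all pairs, minimum distance: 2
Can detect 1 errors, correct 0 errors

2


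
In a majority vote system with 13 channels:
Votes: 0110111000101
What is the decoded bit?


Ones: 7 out of 13
Threshold: 7

1 (7/13 voted 1)


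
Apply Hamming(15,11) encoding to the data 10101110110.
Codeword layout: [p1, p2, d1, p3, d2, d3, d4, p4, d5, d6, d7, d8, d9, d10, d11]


Parity bits: p1=0, p2=1, p3=1, p4=1

011101011110110


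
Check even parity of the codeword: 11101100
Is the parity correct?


Number of 1s: 5

No, parity error (5 ones)


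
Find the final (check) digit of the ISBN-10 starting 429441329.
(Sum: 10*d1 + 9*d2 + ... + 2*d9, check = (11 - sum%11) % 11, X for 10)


Weighted sum: 223
223 mod 11 = 3

Check digit: 8


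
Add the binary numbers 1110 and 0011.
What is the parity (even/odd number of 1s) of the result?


1110 = 14
0011 = 3
Sum = 17 = 10001
1s count = 2

even parity (2 ones in 10001)


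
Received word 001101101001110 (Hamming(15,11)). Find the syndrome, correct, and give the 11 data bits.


Syndrome = 0: no error detected

Data: 10111001110 (no errors)


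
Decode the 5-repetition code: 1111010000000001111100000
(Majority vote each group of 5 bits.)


Groups: 11110, 10000, 00000, 11111, 00000
Majority votes: 10010

10010


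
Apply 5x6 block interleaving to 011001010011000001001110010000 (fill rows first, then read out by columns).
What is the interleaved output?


Matrix:
  011001
  010011
  000001
  001110
  010000
Read columns: 000001100110010000100101011100

000001100110010000100101011100


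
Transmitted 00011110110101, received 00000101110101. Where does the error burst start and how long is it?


XOR: 00011011000000

Burst at position 3, length 5


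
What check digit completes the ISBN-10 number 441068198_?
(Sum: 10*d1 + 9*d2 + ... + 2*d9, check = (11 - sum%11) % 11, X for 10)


Weighted sum: 207
207 mod 11 = 9

Check digit: 2


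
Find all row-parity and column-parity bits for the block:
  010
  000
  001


Row parities: 101
Column parities: 011

Row P: 101, Col P: 011, Corner: 0


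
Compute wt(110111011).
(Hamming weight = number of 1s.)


Counting 1s in 110111011

7


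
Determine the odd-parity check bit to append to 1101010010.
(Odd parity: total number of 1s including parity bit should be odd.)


Number of 1s in data: 5
Parity bit: 0

0


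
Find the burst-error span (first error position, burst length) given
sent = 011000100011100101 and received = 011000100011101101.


XOR: 000000000000001000

Burst at position 14, length 1


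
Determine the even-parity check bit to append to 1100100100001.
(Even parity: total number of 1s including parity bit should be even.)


Number of 1s in data: 5
Parity bit: 1

1


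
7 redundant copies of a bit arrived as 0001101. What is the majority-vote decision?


Ones: 3 out of 7
Threshold: 4

0 (3/7 voted 1)


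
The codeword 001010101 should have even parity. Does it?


Number of 1s: 4

Yes, parity is correct (4 ones)


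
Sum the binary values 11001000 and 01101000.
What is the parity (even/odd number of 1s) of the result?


11001000 = 200
01101000 = 104
Sum = 304 = 100110000
1s count = 3

odd parity (3 ones in 100110000)


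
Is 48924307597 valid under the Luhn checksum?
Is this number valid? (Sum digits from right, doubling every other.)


Luhn sum = 60
60 mod 10 = 0

Valid (Luhn sum mod 10 = 0)


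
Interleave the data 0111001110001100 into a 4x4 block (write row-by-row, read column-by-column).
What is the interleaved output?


Matrix:
  0111
  0011
  1000
  1100
Read columns: 0011100111001100

0011100111001100


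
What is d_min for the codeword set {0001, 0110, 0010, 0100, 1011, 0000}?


Comparing all pairs, minimum distance: 1
Can detect 0 errors, correct 0 errors

1


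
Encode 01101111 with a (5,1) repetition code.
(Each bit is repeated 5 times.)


Each bit -> 5 copies

0000011111111110000011111111111111111111


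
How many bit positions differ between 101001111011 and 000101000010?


XOR: 101100111001
Count of 1s: 7

7


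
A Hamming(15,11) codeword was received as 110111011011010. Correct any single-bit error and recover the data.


Syndrome = 12: error at position 12

Data: 01101010010 (corrected bit 12)


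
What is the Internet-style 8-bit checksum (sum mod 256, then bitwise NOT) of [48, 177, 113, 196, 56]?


Sum = 590 mod 256 = 78
Complement = 177

177


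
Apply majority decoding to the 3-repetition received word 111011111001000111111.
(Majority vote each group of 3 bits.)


Groups: 111, 011, 111, 001, 000, 111, 111
Majority votes: 1110011

1110011


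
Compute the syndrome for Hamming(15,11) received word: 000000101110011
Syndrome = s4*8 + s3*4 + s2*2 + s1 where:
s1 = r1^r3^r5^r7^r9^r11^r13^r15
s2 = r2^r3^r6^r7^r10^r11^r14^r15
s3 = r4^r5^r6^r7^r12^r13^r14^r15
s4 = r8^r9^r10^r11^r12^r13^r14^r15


s1=0, s2=1, s3=1, s4=1

Syndrome = 14 (error at position 14)


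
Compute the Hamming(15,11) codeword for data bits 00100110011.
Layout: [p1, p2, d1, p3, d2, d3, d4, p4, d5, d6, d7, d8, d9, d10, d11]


Parity bits: p1=0, p2=1, p3=1, p4=0

010101000110011


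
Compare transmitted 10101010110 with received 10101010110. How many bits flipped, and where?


XOR: 00000000000

0 errors (received matches sent)


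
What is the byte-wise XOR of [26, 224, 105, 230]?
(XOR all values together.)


XOR chain: 26 ^ 224 ^ 105 ^ 230 = 117

117


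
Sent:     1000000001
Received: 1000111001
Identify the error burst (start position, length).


XOR: 0000111000

Burst at position 4, length 3


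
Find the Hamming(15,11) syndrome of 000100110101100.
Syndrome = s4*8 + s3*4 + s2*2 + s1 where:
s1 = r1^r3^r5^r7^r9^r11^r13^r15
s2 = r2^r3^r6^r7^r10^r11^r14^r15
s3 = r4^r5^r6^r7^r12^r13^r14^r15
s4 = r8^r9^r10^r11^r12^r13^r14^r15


s1=0, s2=0, s3=0, s4=0

Syndrome = 0 (no error)


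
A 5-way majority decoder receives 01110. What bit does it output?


Ones: 3 out of 5
Threshold: 3

1 (3/5 voted 1)


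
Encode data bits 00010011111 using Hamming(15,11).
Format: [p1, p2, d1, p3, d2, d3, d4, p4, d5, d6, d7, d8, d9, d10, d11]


Parity bits: p1=0, p2=0, p3=1, p4=1

000100110011111


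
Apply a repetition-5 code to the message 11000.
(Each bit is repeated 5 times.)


Each bit -> 5 copies

1111111111000000000000000


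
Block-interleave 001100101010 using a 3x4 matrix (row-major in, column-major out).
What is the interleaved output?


Matrix:
  0011
  0010
  1010
Read columns: 001000111100

001000111100


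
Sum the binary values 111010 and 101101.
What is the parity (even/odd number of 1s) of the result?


111010 = 58
101101 = 45
Sum = 103 = 1100111
1s count = 5

odd parity (5 ones in 1100111)


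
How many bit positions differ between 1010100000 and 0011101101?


XOR: 1001001101
Count of 1s: 5

5


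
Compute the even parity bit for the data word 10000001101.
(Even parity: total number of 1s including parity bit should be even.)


Number of 1s in data: 4
Parity bit: 0

0


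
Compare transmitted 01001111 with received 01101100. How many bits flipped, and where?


XOR: 00100011

3 error(s) at position(s): 2, 6, 7


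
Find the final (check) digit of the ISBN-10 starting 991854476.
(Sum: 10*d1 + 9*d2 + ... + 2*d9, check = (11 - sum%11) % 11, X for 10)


Weighted sum: 334
334 mod 11 = 4

Check digit: 7


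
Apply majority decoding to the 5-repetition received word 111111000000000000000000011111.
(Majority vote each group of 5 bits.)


Groups: 11111, 10000, 00000, 00000, 00000, 11111
Majority votes: 100001

100001


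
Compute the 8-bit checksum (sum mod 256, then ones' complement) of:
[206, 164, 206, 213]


Sum = 789 mod 256 = 21
Complement = 234

234


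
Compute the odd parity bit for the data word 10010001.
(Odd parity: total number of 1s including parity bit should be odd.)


Number of 1s in data: 3
Parity bit: 0

0


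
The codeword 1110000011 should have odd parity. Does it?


Number of 1s: 5

Yes, parity is correct (5 ones)


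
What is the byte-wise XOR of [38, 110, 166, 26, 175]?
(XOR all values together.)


XOR chain: 38 ^ 110 ^ 166 ^ 26 ^ 175 = 91

91


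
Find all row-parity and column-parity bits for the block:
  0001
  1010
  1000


Row parities: 101
Column parities: 0011

Row P: 101, Col P: 0011, Corner: 0


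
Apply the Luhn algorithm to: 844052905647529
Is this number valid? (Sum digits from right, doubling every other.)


Luhn sum = 73
73 mod 10 = 3

Invalid (Luhn sum mod 10 = 3)


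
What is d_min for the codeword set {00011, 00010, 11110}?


Comparing all pairs, minimum distance: 1
Can detect 0 errors, correct 0 errors

1


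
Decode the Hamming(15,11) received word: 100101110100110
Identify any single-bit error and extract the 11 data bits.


Syndrome = 5: error at position 5

Data: 01110100110 (corrected bit 5)


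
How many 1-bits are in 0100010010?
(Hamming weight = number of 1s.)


Counting 1s in 0100010010

3


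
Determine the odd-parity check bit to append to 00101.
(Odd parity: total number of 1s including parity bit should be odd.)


Number of 1s in data: 2
Parity bit: 1

1


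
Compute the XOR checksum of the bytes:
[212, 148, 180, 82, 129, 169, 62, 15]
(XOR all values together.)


XOR chain: 212 ^ 148 ^ 180 ^ 82 ^ 129 ^ 169 ^ 62 ^ 15 = 191

191


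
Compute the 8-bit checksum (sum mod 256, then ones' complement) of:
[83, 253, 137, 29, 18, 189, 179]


Sum = 888 mod 256 = 120
Complement = 135

135


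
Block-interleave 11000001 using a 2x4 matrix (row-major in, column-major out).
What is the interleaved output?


Matrix:
  1100
  0001
Read columns: 10100001

10100001


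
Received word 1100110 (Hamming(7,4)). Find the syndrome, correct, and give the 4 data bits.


Syndrome = 0: no error detected

Data: 0110 (no errors)


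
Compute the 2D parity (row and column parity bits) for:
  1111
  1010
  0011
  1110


Row parities: 0001
Column parities: 1000

Row P: 0001, Col P: 1000, Corner: 1


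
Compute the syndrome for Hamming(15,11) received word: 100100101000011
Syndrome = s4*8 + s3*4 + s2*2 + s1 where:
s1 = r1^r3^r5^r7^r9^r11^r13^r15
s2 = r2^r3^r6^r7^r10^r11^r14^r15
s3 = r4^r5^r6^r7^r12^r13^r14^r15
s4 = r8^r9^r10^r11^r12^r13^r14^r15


s1=0, s2=1, s3=0, s4=1

Syndrome = 10 (error at position 10)


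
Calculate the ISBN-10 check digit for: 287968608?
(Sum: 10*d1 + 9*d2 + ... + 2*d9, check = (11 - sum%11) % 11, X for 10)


Weighted sum: 327
327 mod 11 = 8

Check digit: 3


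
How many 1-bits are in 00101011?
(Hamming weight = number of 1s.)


Counting 1s in 00101011

4


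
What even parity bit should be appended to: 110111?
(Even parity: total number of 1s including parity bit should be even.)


Number of 1s in data: 5
Parity bit: 1

1


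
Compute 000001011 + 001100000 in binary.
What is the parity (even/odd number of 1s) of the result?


000001011 = 11
001100000 = 96
Sum = 107 = 1101011
1s count = 5

odd parity (5 ones in 1101011)


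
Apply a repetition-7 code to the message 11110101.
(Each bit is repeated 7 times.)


Each bit -> 7 copies

11111111111111111111111111110000000111111100000001111111


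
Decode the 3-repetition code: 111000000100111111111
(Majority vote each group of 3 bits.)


Groups: 111, 000, 000, 100, 111, 111, 111
Majority votes: 1000111

1000111


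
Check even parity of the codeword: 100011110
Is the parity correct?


Number of 1s: 5

No, parity error (5 ones)


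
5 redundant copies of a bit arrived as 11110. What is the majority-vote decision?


Ones: 4 out of 5
Threshold: 3

1 (4/5 voted 1)


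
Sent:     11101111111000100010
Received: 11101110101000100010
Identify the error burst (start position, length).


XOR: 00000001010000000000

Burst at position 7, length 3


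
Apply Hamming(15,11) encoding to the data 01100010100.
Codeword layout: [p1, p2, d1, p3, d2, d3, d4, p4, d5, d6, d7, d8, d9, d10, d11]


Parity bits: p1=1, p2=0, p3=1, p4=0

100111000010100


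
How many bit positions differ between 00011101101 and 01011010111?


XOR: 01000111010
Count of 1s: 5

5


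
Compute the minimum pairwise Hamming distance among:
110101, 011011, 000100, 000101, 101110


Comparing all pairs, minimum distance: 1
Can detect 0 errors, correct 0 errors

1


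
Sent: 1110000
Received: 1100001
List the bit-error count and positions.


XOR: 0010001

2 error(s) at position(s): 2, 6


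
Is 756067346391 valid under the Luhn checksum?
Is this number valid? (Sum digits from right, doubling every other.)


Luhn sum = 49
49 mod 10 = 9

Invalid (Luhn sum mod 10 = 9)


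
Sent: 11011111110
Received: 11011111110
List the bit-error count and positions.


XOR: 00000000000

0 errors (received matches sent)


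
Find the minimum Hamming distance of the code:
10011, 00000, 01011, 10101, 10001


Comparing all pairs, minimum distance: 1
Can detect 0 errors, correct 0 errors

1


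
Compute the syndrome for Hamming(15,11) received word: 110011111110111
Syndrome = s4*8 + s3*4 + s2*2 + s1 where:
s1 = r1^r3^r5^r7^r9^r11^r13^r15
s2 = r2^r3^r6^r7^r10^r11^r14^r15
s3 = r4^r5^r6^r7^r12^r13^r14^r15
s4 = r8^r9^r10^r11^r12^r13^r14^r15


s1=1, s2=1, s3=0, s4=1

Syndrome = 11 (error at position 11)


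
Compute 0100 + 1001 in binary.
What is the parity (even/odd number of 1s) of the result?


0100 = 4
1001 = 9
Sum = 13 = 1101
1s count = 3

odd parity (3 ones in 1101)


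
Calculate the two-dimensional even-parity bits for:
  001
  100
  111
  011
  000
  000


Row parities: 111000
Column parities: 001

Row P: 111000, Col P: 001, Corner: 1


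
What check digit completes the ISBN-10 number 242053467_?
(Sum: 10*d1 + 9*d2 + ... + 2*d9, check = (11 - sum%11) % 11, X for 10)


Weighted sum: 165
165 mod 11 = 0

Check digit: 0


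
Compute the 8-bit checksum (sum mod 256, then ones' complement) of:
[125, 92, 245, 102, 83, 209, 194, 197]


Sum = 1247 mod 256 = 223
Complement = 32

32


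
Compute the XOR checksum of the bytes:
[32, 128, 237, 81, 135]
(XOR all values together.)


XOR chain: 32 ^ 128 ^ 237 ^ 81 ^ 135 = 155

155


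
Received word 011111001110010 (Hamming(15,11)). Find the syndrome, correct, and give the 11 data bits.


Syndrome = 0: no error detected

Data: 11101110010 (no errors)


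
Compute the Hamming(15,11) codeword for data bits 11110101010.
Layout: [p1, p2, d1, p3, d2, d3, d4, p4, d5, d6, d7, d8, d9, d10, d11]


Parity bits: p1=1, p2=1, p3=1, p4=1

111111110101010


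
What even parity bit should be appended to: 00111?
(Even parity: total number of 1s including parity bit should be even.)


Number of 1s in data: 3
Parity bit: 1

1


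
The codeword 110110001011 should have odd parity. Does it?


Number of 1s: 7

Yes, parity is correct (7 ones)


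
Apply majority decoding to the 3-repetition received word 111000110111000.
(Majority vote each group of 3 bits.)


Groups: 111, 000, 110, 111, 000
Majority votes: 10110

10110


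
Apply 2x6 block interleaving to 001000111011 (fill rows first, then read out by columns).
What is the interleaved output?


Matrix:
  001000
  111011
Read columns: 010111000101

010111000101


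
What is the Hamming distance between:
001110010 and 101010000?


XOR: 100100010
Count of 1s: 3

3


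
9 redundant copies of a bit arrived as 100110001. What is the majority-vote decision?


Ones: 4 out of 9
Threshold: 5

0 (4/9 voted 1)


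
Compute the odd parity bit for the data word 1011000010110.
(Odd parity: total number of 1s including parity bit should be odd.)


Number of 1s in data: 6
Parity bit: 1

1


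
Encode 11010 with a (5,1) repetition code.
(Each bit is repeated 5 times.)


Each bit -> 5 copies

1111111111000001111100000


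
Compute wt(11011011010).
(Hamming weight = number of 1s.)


Counting 1s in 11011011010

7


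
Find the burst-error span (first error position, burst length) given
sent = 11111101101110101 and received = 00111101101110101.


XOR: 11000000000000000

Burst at position 0, length 2


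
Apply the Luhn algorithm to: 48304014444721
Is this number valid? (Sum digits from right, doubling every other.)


Luhn sum = 68
68 mod 10 = 8

Invalid (Luhn sum mod 10 = 8)


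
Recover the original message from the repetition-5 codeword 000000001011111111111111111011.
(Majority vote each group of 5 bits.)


Groups: 00000, 00010, 11111, 11111, 11111, 11011
Majority votes: 001111

001111


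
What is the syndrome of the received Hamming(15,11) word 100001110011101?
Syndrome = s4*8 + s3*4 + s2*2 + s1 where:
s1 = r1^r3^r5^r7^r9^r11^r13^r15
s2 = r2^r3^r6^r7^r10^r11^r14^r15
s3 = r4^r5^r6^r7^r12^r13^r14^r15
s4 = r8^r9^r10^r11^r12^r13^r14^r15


s1=1, s2=0, s3=1, s4=1

Syndrome = 13 (error at position 13)


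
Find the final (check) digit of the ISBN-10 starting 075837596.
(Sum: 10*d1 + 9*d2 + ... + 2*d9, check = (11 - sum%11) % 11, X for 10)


Weighted sum: 271
271 mod 11 = 7

Check digit: 4


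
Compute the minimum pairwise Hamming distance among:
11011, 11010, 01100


Comparing all pairs, minimum distance: 1
Can detect 0 errors, correct 0 errors

1


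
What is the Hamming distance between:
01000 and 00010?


XOR: 01010
Count of 1s: 2

2


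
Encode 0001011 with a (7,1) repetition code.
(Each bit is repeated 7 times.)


Each bit -> 7 copies

0000000000000000000001111111000000011111111111111


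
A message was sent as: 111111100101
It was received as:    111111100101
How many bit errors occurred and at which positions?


XOR: 000000000000

0 errors (received matches sent)


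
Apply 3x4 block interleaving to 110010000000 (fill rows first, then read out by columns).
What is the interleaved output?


Matrix:
  1100
  1000
  0000
Read columns: 110100000000

110100000000


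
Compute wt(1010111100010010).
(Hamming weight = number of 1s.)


Counting 1s in 1010111100010010

8


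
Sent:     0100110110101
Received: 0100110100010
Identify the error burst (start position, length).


XOR: 0000000010111

Burst at position 8, length 5


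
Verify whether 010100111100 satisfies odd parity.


Number of 1s: 6

No, parity error (6 ones)


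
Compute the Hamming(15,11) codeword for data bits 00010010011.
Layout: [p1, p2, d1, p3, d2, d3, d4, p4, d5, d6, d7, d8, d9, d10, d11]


Parity bits: p1=1, p2=0, p3=1, p4=1

100100110010011


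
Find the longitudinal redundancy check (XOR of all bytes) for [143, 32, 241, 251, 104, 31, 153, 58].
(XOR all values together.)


XOR chain: 143 ^ 32 ^ 241 ^ 251 ^ 104 ^ 31 ^ 153 ^ 58 = 113

113


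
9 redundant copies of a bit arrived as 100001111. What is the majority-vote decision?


Ones: 5 out of 9
Threshold: 5

1 (5/9 voted 1)


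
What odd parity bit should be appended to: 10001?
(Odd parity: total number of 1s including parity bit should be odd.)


Number of 1s in data: 2
Parity bit: 1

1


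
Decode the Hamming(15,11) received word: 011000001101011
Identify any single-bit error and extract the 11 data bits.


Syndrome = 15: error at position 15

Data: 10001101010 (corrected bit 15)


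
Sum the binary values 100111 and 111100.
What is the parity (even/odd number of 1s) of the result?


100111 = 39
111100 = 60
Sum = 99 = 1100011
1s count = 4

even parity (4 ones in 1100011)


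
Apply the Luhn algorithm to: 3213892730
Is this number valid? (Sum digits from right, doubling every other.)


Luhn sum = 46
46 mod 10 = 6

Invalid (Luhn sum mod 10 = 6)


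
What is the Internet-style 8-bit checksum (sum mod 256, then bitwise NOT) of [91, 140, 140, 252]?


Sum = 623 mod 256 = 111
Complement = 144

144


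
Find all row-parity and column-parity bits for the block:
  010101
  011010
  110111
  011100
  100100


Row parities: 11110
Column parities: 000000

Row P: 11110, Col P: 000000, Corner: 0


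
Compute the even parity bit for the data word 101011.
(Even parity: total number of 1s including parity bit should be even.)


Number of 1s in data: 4
Parity bit: 0

0


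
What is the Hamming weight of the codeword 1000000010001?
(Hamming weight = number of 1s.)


Counting 1s in 1000000010001

3


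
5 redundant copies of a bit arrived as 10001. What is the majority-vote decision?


Ones: 2 out of 5
Threshold: 3

0 (2/5 voted 1)


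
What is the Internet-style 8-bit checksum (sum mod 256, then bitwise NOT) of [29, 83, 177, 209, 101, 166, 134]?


Sum = 899 mod 256 = 131
Complement = 124

124


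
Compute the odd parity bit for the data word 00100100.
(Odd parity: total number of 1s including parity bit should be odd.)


Number of 1s in data: 2
Parity bit: 1

1


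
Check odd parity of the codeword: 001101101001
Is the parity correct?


Number of 1s: 6

No, parity error (6 ones)


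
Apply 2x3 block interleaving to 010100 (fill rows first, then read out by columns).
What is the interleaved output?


Matrix:
  010
  100
Read columns: 011000

011000


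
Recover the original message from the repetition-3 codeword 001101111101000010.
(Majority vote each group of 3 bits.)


Groups: 001, 101, 111, 101, 000, 010
Majority votes: 011100

011100


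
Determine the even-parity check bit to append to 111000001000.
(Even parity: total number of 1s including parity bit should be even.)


Number of 1s in data: 4
Parity bit: 0

0


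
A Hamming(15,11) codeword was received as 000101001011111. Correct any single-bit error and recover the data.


Syndrome = 0: no error detected

Data: 00101011111 (no errors)


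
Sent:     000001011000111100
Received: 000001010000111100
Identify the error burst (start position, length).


XOR: 000000001000000000

Burst at position 8, length 1


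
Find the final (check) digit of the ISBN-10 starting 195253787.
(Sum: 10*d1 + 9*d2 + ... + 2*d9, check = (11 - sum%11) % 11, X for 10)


Weighted sum: 256
256 mod 11 = 3

Check digit: 8


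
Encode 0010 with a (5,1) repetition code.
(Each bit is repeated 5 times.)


Each bit -> 5 copies

00000000001111100000


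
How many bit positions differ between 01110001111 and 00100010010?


XOR: 01010011101
Count of 1s: 6

6


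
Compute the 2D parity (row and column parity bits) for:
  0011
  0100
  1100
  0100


Row parities: 0101
Column parities: 1111

Row P: 0101, Col P: 1111, Corner: 0


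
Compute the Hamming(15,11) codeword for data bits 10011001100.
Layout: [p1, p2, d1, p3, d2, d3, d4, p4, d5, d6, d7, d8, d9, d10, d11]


Parity bits: p1=0, p2=0, p3=1, p4=1

001100111001100


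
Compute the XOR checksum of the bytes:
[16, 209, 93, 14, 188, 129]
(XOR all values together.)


XOR chain: 16 ^ 209 ^ 93 ^ 14 ^ 188 ^ 129 = 175

175


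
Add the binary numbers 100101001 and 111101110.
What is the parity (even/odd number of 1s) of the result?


100101001 = 297
111101110 = 494
Sum = 791 = 1100010111
1s count = 6

even parity (6 ones in 1100010111)


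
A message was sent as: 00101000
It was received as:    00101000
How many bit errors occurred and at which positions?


XOR: 00000000

0 errors (received matches sent)


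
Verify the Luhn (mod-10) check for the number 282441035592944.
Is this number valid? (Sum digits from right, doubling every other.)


Luhn sum = 71
71 mod 10 = 1

Invalid (Luhn sum mod 10 = 1)


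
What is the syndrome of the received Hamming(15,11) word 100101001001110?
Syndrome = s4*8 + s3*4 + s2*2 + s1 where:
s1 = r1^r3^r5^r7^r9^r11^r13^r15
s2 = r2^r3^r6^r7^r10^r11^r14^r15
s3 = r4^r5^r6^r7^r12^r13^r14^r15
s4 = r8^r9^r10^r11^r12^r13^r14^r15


s1=1, s2=0, s3=1, s4=0

Syndrome = 5 (error at position 5)


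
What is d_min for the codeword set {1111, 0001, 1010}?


Comparing all pairs, minimum distance: 2
Can detect 1 errors, correct 0 errors

2


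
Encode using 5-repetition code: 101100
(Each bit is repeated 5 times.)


Each bit -> 5 copies

111110000011111111110000000000


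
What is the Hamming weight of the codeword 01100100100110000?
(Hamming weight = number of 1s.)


Counting 1s in 01100100100110000

6


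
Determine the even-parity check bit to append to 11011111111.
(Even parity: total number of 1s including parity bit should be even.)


Number of 1s in data: 10
Parity bit: 0

0


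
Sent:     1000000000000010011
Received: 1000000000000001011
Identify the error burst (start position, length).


XOR: 0000000000000011000

Burst at position 14, length 2


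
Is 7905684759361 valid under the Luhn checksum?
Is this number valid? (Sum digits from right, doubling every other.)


Luhn sum = 60
60 mod 10 = 0

Valid (Luhn sum mod 10 = 0)


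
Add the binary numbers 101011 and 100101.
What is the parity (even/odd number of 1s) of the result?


101011 = 43
100101 = 37
Sum = 80 = 1010000
1s count = 2

even parity (2 ones in 1010000)


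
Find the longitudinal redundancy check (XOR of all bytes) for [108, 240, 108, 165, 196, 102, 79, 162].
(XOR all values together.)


XOR chain: 108 ^ 240 ^ 108 ^ 165 ^ 196 ^ 102 ^ 79 ^ 162 = 26

26


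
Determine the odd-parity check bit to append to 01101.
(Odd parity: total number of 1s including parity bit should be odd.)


Number of 1s in data: 3
Parity bit: 0

0


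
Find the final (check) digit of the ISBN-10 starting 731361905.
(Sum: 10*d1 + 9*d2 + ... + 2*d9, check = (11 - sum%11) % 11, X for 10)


Weighted sum: 213
213 mod 11 = 4

Check digit: 7


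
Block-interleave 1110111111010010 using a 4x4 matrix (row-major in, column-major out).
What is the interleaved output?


Matrix:
  1110
  1111
  1101
  0010
Read columns: 1110111011010110

1110111011010110


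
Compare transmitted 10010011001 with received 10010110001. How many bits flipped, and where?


XOR: 00000101000

2 error(s) at position(s): 5, 7


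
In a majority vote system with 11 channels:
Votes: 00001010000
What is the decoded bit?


Ones: 2 out of 11
Threshold: 6

0 (2/11 voted 1)


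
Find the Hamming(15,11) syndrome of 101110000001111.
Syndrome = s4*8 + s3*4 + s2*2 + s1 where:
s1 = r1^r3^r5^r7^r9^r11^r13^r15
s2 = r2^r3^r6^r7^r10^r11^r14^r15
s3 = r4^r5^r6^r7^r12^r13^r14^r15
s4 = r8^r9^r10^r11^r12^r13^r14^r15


s1=1, s2=1, s3=0, s4=0

Syndrome = 3 (error at position 3)
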